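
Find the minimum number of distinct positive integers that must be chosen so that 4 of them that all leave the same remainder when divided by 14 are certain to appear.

43

The 14 residue classes mod 14 are the pigeonholes.
With 42 integers one could put 3 in each residue class and have no class reach 4.
The 43rd integer pushes some class to 4, so 14·3 + 1 = 43.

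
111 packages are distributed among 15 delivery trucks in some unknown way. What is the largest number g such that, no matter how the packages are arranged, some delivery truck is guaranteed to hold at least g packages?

Pigeonhole: the 15 delivery trucks are the holes and the 111 packages are the pigeons.
If every delivery truck held at most 7 packages, the total would be at most 15 × 7 = 105, which is less than 111.
So some delivery truck holds at least ⌈111/15⌉ = 8 packages.

8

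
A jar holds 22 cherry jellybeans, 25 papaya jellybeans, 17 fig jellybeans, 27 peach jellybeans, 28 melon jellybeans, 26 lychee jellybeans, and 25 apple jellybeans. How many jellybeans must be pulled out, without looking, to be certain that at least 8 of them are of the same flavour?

50

The 7 flavours are the holes; the jellybeans drawn are the pigeons.
To avoid 8 of any one flavour, the worst case takes at most 7 of each flavour.
That gives 7 + 7 + 7 + 7 + 7 + 7 + 7 = 49 jellybeans with no flavour reaching 8.
The next jellybean forces some flavour to 8, so 49 + 1 = 50.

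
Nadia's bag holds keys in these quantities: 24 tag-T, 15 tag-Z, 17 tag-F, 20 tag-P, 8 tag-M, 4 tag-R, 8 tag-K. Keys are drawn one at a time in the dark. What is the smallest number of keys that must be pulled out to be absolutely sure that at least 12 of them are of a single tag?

The 7 tags are the holes; the keys drawn are the pigeons.
To avoid 12 of any one tag, the worst case takes at most 11 of each tag, or every key of a tag that has fewer than 11.
That gives 11 + 11 + 11 + 11 + 8 + 4 + 8 = 64 keys with no tag reaching 12.
The next key forces some tag to 12, so 64 + 1 = 65.

65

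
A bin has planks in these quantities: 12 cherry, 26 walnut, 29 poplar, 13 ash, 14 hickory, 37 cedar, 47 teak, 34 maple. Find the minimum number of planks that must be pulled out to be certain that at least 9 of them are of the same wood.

The 8 woods are the holes; the planks drawn are the pigeons.
To avoid 9 of any one wood, the worst case takes at most 8 of each wood.
That gives 8 + 8 + 8 + 8 + 8 + 8 + 8 + 8 = 64 planks with no wood reaching 9.
The next plank forces some wood to 9, so 64 + 1 = 65.

65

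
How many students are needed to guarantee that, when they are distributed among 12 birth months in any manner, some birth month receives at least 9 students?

97

With 96 students one could put exactly 8 in each of the 12 birth months, and no birth month would reach 9.
One more student must land in a birth month that already has 8, giving it 9.
So 12 × 8 + 1 = 97 students are required.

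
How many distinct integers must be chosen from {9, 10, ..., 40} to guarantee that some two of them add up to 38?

23

Two chosen integers sum to 38 exactly when both halves of some pair {x, 38−x} with 9 ≤ x ≤ 38−x ≤ 29 are chosen — 10 such pairs.
The remaining 12 elements (those with no distinct partner in range) can never complete a 38-sum, so the worst case takes all of them and one from each pair: 12 + 10 = 22.
Pigeonhole: the 23rd integer has to be the second member of some pair, so 22 + 1 = 23.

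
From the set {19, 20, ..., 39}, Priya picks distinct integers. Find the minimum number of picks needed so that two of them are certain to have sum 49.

A set avoiding the sum 49 can contain at most one of each pair {x, 49−x}, plus the 9 elements whose complement lies outside the range.
The integers 25, …, 39 (15 of them) are such a set: any two sum to at least 25+26 = 51 > 49.
Pigeonhole: any 16th integer completes one of the 6 pairs, so 16 choices force a sum of 49.

16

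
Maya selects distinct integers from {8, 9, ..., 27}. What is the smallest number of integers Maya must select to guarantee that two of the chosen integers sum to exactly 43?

Group the elements by complementary pair {x, 43−x}: {16,27}, {17,26}, {18,25}, …, giving 6 two-element pairs and 8 integers whose partner 43−x falls outside [8,27].
Treating each of those 14 groups as a pigeonhole, one can pick one integer per group — 14 integers — with no two summing to 43.
The 15th integer lands in an occupied pair, forcing a sum of 43.

15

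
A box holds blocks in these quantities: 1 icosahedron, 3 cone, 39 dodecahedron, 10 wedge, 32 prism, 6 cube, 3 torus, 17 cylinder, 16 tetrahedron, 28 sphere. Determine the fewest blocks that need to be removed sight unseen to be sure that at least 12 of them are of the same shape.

79

An adversary could hand out at most 11 blocks per shape (5 shapes run out sooner): 1 + 3 + 11 + 10 + 11 + 6 + 3 + 11 + 11 + 11 = 78 blocks and still no shape has 12.
One more block lands in a shape already at 11, so 79 draws are enough and 78 are not.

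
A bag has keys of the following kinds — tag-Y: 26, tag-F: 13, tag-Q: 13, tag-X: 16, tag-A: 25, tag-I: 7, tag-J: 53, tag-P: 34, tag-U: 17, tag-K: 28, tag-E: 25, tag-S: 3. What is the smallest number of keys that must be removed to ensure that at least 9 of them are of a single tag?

91

Put each drawn key into a box by tag. The largest draw with every box below 9 takes min(count, 8) from each tag; tags with fewer than 8 contribute all they have.
Σ min(cᵢ, 8) = 8 + 8 + 8 + 8 + 8 + 7 + 8 + 8 + 8 + 8 + 8 + 3 = 90.
Draw number 90 + 1 = 91 must push one box to 9.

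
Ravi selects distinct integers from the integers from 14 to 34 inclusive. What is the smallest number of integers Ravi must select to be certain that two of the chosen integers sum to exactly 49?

A set avoiding the sum 49 can contain at most one of each pair {x, 49−x}, plus the 1 element whose complement lies outside the range.
The integers 14, …, 24 (11 of them) are such a set: any two sum to at least 14+15 = 29 and at most 23+24 = 47 < 49.
By the pigeonhole principle, any 12th integer completes one of the 10 pairs, so 12 choices force a sum of 49.

12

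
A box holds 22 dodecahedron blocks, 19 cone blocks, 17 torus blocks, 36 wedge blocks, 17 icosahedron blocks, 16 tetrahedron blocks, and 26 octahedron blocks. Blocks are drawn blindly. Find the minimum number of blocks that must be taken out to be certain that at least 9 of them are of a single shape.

The 7 shapes are the holes; the blocks drawn are the pigeons.
To avoid 9 of any one shape, the worst case takes at most 8 of each shape.
That gives 8 + 8 + 8 + 8 + 8 + 8 + 8 = 56 blocks with no shape reaching 9.
The next block forces some shape to 9, so 56 + 1 = 57.

57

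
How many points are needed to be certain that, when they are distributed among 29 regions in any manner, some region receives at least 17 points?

465

With 464 points one could put exactly 16 in each of the 29 regions, and no region would reach 17.
By the pigeonhole principle, one more point must land in a region that already has 16, giving it 17.
So 29 × 16 + 1 = 465 points are required.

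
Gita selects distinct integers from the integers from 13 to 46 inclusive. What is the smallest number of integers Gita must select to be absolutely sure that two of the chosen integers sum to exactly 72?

25

Two chosen integers sum to 72 exactly when both halves of some pair {x, 72−x} with 26 ≤ x ≤ 72−x ≤ 46 are chosen — 10 such pairs.
The remaining 14 elements (those with no distinct partner in range) can never complete a 72-sum, so the worst case takes all of them and one from each pair: 14 + 10 = 24.
The 25th integer has to be the second member of some pair, so 24 + 1 = 25.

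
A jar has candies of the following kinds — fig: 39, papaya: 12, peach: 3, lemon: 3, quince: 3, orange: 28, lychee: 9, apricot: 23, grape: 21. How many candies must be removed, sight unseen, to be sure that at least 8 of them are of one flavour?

52

The 9 flavours are the holes; the candies drawn are the pigeons.
To avoid 8 of any one flavour, the worst case takes at most 7 of each flavour, or every candy of a flavour that has fewer than 7.
That gives 7 + 7 + 3 + 3 + 3 + 7 + 7 + 7 + 7 = 51 candies with no flavour reaching 8.
The next candy forces some flavour to 8, so 51 + 1 = 52.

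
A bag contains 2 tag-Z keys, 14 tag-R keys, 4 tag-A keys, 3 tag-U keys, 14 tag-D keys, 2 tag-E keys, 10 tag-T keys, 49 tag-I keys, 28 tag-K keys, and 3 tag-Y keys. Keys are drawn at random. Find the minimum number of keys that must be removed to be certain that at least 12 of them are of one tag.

69

The 10 tags are the holes; the keys drawn are the pigeons.
To avoid 12 of any one tag, the worst case takes at most 11 of each tag, or every key of a tag that has fewer than 11.
That gives 2 + 11 + 4 + 3 + 11 + 2 + 10 + 11 + 11 + 3 = 68 keys with no tag reaching 12.
The next key forces some tag to 12, so 68 + 1 = 69.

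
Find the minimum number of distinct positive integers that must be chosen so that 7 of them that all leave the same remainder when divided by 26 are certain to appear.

157

The 26 residue classes mod 26 are the pigeonholes.
With 156 integers one could put 6 in each residue class and have no class reach 7.
The 157th integer pushes some class to 7, so 26·6 + 1 = 157.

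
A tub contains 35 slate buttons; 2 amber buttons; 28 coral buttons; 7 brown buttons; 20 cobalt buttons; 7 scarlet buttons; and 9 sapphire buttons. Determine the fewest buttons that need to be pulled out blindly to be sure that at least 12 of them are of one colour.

59

An adversary could hand out at most 11 buttons per colour (4 colours run out sooner): 11 + 2 + 11 + 7 + 11 + 7 + 9 = 58 buttons and still no colour has 12.
Pigeonhole: one more button lands in a colour already at 11, so 59 draws are enough and 58 are not.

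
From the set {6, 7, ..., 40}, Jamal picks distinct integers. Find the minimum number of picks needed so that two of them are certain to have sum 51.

21

A set avoiding the sum 51 can contain at most one of each pair {x, 51−x}, plus the 5 elements whose complement lies outside the range.
The integers 6, …, 25 (20 of them) are such a set: any two sum to at least 6+7 = 13 and at most 24+25 = 49 < 51.
Any 21st integer completes one of the 15 pairs, so 21 choices force a sum of 51.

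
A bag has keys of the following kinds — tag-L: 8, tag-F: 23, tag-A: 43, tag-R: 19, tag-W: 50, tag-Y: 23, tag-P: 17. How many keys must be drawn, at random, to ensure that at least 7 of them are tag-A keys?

147

In the worst case for collecting tag-A keys, every non-tag-A key comes out first.
There are 8 + 23 + 19 + 50 + 23 + 17 = 140 non-tag-A keys altogether.
After those, each further key must be tag-A, so 140 + 7 = 147 draws guarantee 7 tag-A keys.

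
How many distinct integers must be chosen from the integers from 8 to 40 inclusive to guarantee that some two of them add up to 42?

A set avoiding the sum 42 can contain at most one of each pair {x, 42−x}, plus the 7 elements whose complement lies outside the range or equal to its own complement.
The integers 21, …, 40 (20 of them) are such a set: any two sum to at least 21+22 = 43 > 42.
By pigeonhole, any 21st integer completes one of the 13 pairs, so 21 choices force a sum of 42.

21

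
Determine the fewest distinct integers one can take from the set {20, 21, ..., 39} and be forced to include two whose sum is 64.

A set avoiding the sum 64 can contain at most one of each pair {x, 64−x}, plus the 6 elements whose complement lies outside the range or equal to its own complement.
The integers 20, …, 32 (13 of them) are such a set: any two sum to at least 20+21 = 41 and at most 31+32 = 63 < 64.
Any 14th integer completes one of the 7 pairs, so 14 choices force a sum of 64.

14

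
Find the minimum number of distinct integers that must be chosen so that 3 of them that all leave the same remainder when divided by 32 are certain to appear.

65

By the pigeonhole principle, the 32 residue classes mod 32 are the pigeonholes.
With 64 integers one could put 2 in each residue class and have no class reach 3.
The 65th integer pushes some class to 3, so 32·2 + 1 = 65.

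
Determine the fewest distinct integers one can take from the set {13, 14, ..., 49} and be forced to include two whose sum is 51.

25

A set avoiding the sum 51 can contain at most one of each pair {x, 51−x}, plus the 11 elements whose complement lies outside the range.
The integers 26, …, 49 (24 of them) are such a set: any two sum to at least 26+27 = 53 > 51.
By pigeonhole, any 25th integer completes one of the 13 pairs, so 25 choices force a sum of 51.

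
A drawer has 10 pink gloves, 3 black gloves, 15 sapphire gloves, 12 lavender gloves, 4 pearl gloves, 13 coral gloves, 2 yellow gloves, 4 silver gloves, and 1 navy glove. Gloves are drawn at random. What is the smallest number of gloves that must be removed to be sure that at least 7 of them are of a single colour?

39

Pigeonhole: the 9 colours are the holes; the gloves drawn are the pigeons.
To avoid 7 of any one colour, the worst case takes at most 6 of each colour, or every glove of a colour that has fewer than 6.
That gives 6 + 3 + 6 + 6 + 4 + 6 + 2 + 4 + 1 = 38 gloves with no colour reaching 7.
The next glove forces some colour to 7, so 38 + 1 = 39.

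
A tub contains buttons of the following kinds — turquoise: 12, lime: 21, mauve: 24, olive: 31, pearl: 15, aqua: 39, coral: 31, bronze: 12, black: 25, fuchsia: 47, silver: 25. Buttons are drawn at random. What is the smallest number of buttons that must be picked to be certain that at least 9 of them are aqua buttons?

In the worst case for collecting aqua buttons, every non-aqua button comes out first.
There are 12 + 21 + 24 + 31 + 15 + 31 + 12 + 25 + 47 + 25 = 243 non-aqua buttons altogether.
After those, each further button must be aqua, so 243 + 9 = 252 draws guarantee 9 aqua buttons.

252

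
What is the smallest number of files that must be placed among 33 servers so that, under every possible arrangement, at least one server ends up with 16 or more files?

496

With 495 files one could put exactly 15 in each of the 33 servers, and no server would reach 16.
Pigeonhole: one more file must land in a server that already has 15, giving it 16.
So 33 × 15 + 1 = 496 files are required.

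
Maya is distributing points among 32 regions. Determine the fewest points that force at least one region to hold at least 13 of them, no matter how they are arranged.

With 384 points one could put exactly 12 in each of the 32 regions, and no region would reach 13.
By the pigeonhole principle, one more point must land in a region that already has 12, giving it 13.
So 32 × 12 + 1 = 385 points are required.

385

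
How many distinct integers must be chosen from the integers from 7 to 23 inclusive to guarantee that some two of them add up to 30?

10

Two chosen integers sum to 30 exactly when both halves of some pair {x, 30−x} with 7 ≤ x ≤ 30−x ≤ 23 are chosen — 8 such pairs.
The remaining 1 element (those with no distinct partner in range) can never complete a 30-sum, so the worst case takes all of them and one from each pair: 1 + 8 = 9.
By the pigeonhole principle, the 10th integer has to be the second member of some pair, so 9 + 1 = 10.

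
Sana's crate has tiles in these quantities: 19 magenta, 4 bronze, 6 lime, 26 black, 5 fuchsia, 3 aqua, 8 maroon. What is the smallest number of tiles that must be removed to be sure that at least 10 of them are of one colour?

45

An adversary could hand out at most 9 tiles per colour (5 colours run out sooner): 9 + 4 + 6 + 9 + 5 + 3 + 8 = 44 tiles and still no colour has 10.
Pigeonhole: one more tile lands in a colour already at 9, so 45 draws are enough and 44 are not.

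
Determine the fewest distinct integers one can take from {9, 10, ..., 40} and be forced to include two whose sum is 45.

19

Two chosen integers sum to 45 exactly when both halves of some pair {x, 45−x} with 9 ≤ x ≤ 45−x ≤ 36 are chosen — 14 such pairs.
The remaining 4 elements (those with no distinct partner in range) can never complete a 45-sum, so the worst case takes all of them and one from each pair: 4 + 14 = 18.
By pigeonhole, the 19th integer has to be the second member of some pair, so 18 + 1 = 19.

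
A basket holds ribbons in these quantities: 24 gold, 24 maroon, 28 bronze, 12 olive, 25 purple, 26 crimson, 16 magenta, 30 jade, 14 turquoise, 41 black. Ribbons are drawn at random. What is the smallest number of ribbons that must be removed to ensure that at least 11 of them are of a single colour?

101

The 10 colours are the holes; the ribbons drawn are the pigeons.
To avoid 11 of any one colour, the worst case takes at most 10 of each colour.
That gives 10 + 10 + 10 + 10 + 10 + 10 + 10 + 10 + 10 + 10 = 100 ribbons with no colour reaching 11.
The next ribbon forces some colour to 11, so 100 + 1 = 101.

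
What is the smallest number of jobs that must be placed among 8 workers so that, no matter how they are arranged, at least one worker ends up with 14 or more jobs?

With 104 jobs one could put exactly 13 in each of the 8 workers, and no worker would reach 14.
One more job must land in a worker that already has 13, giving it 14.
So 8 × 13 + 1 = 105 jobs are required.

105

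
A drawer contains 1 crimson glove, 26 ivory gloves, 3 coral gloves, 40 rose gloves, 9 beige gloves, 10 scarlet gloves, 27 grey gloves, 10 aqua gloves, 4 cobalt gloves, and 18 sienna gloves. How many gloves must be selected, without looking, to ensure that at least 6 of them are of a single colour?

An adversary could hand out at most 5 gloves per colour (crimson, coral, cobalt run out sooner): 1 + 5 + 3 + 5 + 5 + 5 + 5 + 5 + 4 + 5 = 43 gloves and still no colour has 6.
One more glove lands in a colour already at 5, so 44 draws are enough and 43 are not.

44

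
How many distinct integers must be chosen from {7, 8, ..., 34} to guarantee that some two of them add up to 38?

Two chosen integers sum to 38 exactly when both halves of some pair {x, 38−x} with 7 ≤ x ≤ 38−x ≤ 31 are chosen — 12 such pairs.
The remaining 4 elements (those with no distinct partner in range) can never complete a 38-sum, so the worst case takes all of them and one from each pair: 4 + 12 = 16.
The 17th integer has to be the second member of some pair, so 16 + 1 = 17.

17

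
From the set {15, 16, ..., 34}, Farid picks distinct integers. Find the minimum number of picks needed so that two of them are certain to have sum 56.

Two chosen integers sum to 56 exactly when both halves of some pair {x, 56−x} with 22 ≤ x ≤ 56−x ≤ 34 are chosen — 6 such pairs.
The remaining 8 elements (those with no distinct partner in range) can never complete a 56-sum, so the worst case takes all of them and one from each pair: 8 + 6 = 14.
By the pigeonhole principle, the 15th integer has to be the second member of some pair, so 14 + 1 = 15.

15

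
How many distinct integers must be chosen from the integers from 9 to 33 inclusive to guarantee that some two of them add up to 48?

Group the elements by complementary pair {x, 48−x}: {15,33}, {16,32}, {17,31}, …, giving 9 two-element pairs, the single value 24 (it cannot pair with itself since the integers are distinct), and 6 integers whose partner 48−x falls outside [9,33].
By the pigeonhole principle, treating each of those 16 groups as a pigeonhole, one can pick one integer per group — 16 integers — with no two summing to 48.
The 17th integer lands in an occupied pair, forcing a sum of 48.

17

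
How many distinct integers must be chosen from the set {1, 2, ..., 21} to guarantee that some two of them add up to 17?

Group the elements by complementary pair {x, 17−x}: {1,16}, {2,15}, {3,14}, …, giving 8 two-element pairs and 5 integers whose partner 17−x falls outside [1,21].
Treating each of those 13 groups as a pigeonhole, one can pick one integer per group — 13 integers — with no two summing to 17.
The 14th integer lands in an occupied pair, forcing a sum of 17.

14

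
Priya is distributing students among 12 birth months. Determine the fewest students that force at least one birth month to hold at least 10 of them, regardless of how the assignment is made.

109

With 108 students one could put exactly 9 in each of the 12 birth months, and no birth month would reach 10.
By pigeonhole, one more student must land in a birth month that already has 9, giving it 10.
So 12 × 9 + 1 = 109 students are required.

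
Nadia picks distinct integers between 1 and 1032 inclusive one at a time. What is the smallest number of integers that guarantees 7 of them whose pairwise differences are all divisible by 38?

229

Integers whose pairwise differences are multiples of 38 are exactly those sharing a remainder mod 38. The 38 residue classes mod 38 are the pigeonholes.
With 228 integers one could put 6 in each residue class and have no class reach 7.
The 229th integer pushes some class to 7, so 38·6 + 1 = 229.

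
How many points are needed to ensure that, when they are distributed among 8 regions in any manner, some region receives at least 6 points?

With 40 points one could put exactly 5 in each of the 8 regions, and no region would reach 6.
By the pigeonhole principle, one more point must land in a region that already has 5, giving it 6.
So 8 × 5 + 1 = 41 points are required.

41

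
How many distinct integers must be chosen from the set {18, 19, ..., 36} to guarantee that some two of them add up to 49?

13

Two chosen integers sum to 49 exactly when both halves of some pair {x, 49−x} with 18 ≤ x ≤ 49−x ≤ 31 are chosen — 7 such pairs.
The remaining 5 elements (those with no distinct partner in range) can never complete a 49-sum, so the worst case takes all of them and one from each pair: 5 + 7 = 12.
By pigeonhole, the 13th integer has to be the second member of some pair, so 12 + 1 = 13.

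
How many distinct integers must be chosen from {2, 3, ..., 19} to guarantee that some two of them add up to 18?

Two chosen integers sum to 18 exactly when both halves of some pair {x, 18−x} with 2 ≤ x ≤ 18−x ≤ 16 are chosen — 7 such pairs.
The remaining 4 elements (those with no distinct partner in range) can never complete a 18-sum, so the worst case takes all of them and one from each pair: 4 + 7 = 11.
The 12th integer has to be the second member of some pair, so 11 + 1 = 12.

12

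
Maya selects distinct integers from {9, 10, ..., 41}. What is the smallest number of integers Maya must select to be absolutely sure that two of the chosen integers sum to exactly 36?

25

Group the elements by complementary pair {x, 36−x}: {9,27}, {10,26}, {11,25}, …, giving 9 two-element pairs, the single value 18 (it cannot pair with itself since the integers are distinct), and 14 integers whose partner 36−x falls outside [9,41].
By the pigeonhole principle, treating each of those 24 groups as a pigeonhole, one can pick one integer per group — 24 integers — with no two summing to 36.
The 25th integer lands in an occupied pair, forcing a sum of 36.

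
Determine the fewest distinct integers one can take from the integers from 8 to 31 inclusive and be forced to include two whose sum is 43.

15

A set avoiding the sum 43 can contain at most one of each pair {x, 43−x}, plus the 4 elements whose complement lies outside the range.
The integers 8, …, 21 (14 of them) are such a set: any two sum to at least 8+9 = 17 and at most 20+21 = 41 < 43.
Any 15th integer completes one of the 10 pairs, so 15 choices force a sum of 43.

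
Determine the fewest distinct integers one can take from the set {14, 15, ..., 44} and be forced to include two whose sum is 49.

Two chosen integers sum to 49 exactly when both halves of some pair {x, 49−x} with 14 ≤ x ≤ 49−x ≤ 35 are chosen — 11 such pairs.
The remaining 9 elements (those with no distinct partner in range) can never complete a 49-sum, so the worst case takes all of them and one from each pair: 9 + 11 = 20.
Pigeonhole: the 21st integer has to be the second member of some pair, so 20 + 1 = 21.

21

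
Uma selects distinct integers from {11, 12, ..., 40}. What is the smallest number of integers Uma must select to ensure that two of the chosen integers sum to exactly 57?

19

Two chosen integers sum to 57 exactly when both halves of some pair {x, 57−x} with 17 ≤ x ≤ 57−x ≤ 40 are chosen — 12 such pairs.
The remaining 6 elements (those with no distinct partner in range) can never complete a 57-sum, so the worst case takes all of them and one from each pair: 6 + 12 = 18.
The 19th integer has to be the second member of some pair, so 18 + 1 = 19.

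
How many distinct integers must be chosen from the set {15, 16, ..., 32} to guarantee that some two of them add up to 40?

14

Two chosen integers sum to 40 exactly when both halves of some pair {x, 40−x} with 15 ≤ x ≤ 40−x ≤ 25 are chosen — 5 such pairs.
The remaining 8 elements (those with no distinct partner in range) can never complete a 40-sum, so the worst case takes all of them and one from each pair: 8 + 5 = 13.
By the pigeonhole principle, the 14th integer has to be the second member of some pair, so 13 + 1 = 14.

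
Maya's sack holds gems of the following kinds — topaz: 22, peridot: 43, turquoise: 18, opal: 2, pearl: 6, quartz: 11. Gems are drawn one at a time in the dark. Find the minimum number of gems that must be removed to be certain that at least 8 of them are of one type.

37

Put each drawn gem into a box by type. The largest draw with every box below 8 takes min(count, 7) from each type; types with fewer than 7 contribute all they have.
Σ min(cᵢ, 7) = 7 + 7 + 7 + 2 + 6 + 7 = 36.
Draw number 36 + 1 = 37 must push one box to 8.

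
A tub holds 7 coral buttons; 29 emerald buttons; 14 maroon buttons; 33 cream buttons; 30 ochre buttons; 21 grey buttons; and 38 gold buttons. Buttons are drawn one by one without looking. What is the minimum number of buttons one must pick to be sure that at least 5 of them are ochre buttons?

In the worst case for collecting ochre buttons, every non-ochre button comes out first.
There are 7 + 29 + 14 + 33 + 21 + 38 = 142 non-ochre buttons altogether.
After those, each further button must be ochre, so 142 + 5 = 147 draws guarantee 5 ochre buttons.

147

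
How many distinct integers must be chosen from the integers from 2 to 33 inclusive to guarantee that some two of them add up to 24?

23

A set avoiding the sum 24 can contain at most one of each pair {x, 24−x}, plus the 12 elements whose complement lies outside the range or equal to its own complement.
The integers 12, …, 33 (22 of them) are such a set: any two sum to at least 12+13 = 25 > 24.
Pigeonhole: any 23rd integer completes one of the 10 pairs, so 23 choices force a sum of 24.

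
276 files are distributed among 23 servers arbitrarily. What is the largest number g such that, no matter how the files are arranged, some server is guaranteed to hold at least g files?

12

By the pigeonhole principle, the 23 servers are the holes and the 276 files are the pigeons.
If every server held at most 11 files, the total would be at most 23 × 11 = 253, which is less than 276.
So some server holds at least ⌈276/23⌉ = 12 files.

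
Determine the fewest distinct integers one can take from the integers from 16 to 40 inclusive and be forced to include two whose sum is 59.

Group the elements by complementary pair {x, 59−x}: {19,40}, {20,39}, {21,38}, …, giving 11 two-element pairs and 3 integers whose partner 59−x falls outside [16,40].
Treating each of those 14 groups as a pigeonhole, one can pick one integer per group — 14 integers — with no two summing to 59.
The 15th integer lands in an occupied pair, forcing a sum of 59.

15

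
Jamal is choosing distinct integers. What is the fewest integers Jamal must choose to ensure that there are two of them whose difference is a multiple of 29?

30

Integers whose pairwise differences are multiples of 29 are exactly those sharing a remainder mod 29. The 29 residue classes mod 29 are the pigeonholes.
With 29 integers one could put 1 in each residue class and have no class reach 2.
The 30th integer pushes some class to 2, so 29·1 + 1 = 30.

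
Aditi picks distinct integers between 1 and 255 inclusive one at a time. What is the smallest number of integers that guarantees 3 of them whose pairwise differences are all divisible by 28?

57

Integers whose pairwise differences are multiples of 28 are exactly those sharing a remainder mod 28. By pigeonhole, the 28 residue classes mod 28 are the pigeonholes.
With 56 integers one could put 2 in each residue class and have no class reach 3.
The 57th integer pushes some class to 3, so 28·2 + 1 = 57.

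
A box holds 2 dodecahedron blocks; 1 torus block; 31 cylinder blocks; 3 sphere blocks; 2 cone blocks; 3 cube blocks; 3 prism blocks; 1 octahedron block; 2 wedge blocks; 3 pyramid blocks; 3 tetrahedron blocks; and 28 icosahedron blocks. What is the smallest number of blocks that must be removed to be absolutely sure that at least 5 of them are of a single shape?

32

Put each drawn block into a box by shape. The largest draw with every box below 5 takes min(count, 4) from each shape; shapes with fewer than 4 contribute all they have.
Σ min(cᵢ, 4) = 2 + 1 + 4 + 3 + 2 + 3 + 3 + 1 + 2 + 3 + 3 + 4 = 31.
Draw number 31 + 1 = 32 must push one box to 5.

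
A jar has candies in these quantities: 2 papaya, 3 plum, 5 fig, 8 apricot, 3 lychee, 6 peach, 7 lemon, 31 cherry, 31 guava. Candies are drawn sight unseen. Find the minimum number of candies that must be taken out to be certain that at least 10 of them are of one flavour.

53

The 9 flavours are the holes; the candies drawn are the pigeons.
To avoid 10 of any one flavour, the worst case takes at most 9 of each flavour, or every candy of a flavour that has fewer than 9.
That gives 2 + 3 + 5 + 8 + 3 + 6 + 7 + 9 + 9 = 52 candies with no flavour reaching 10.
The next candy forces some flavour to 10, so 52 + 1 = 53.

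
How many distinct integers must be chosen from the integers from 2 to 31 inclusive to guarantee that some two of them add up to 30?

18

Two chosen integers sum to 30 exactly when both halves of some pair {x, 30−x} with 2 ≤ x ≤ 30−x ≤ 28 are chosen — 13 such pairs.
The remaining 4 elements (those with no distinct partner in range) can never complete a 30-sum, so the worst case takes all of them and one from each pair: 4 + 13 = 17.
The 18th integer has to be the second member of some pair, so 17 + 1 = 18.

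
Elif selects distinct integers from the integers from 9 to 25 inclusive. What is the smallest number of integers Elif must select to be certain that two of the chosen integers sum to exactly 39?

Group the elements by complementary pair {x, 39−x}: {14,25}, {15,24}, {16,23}, …, giving 6 two-element pairs and 5 integers whose partner 39−x falls outside [9,25].
Treating each of those 11 groups as a pigeonhole, one can pick one integer per group — 11 integers — with no two summing to 39.
The 12th integer lands in an occupied pair, forcing a sum of 39.

12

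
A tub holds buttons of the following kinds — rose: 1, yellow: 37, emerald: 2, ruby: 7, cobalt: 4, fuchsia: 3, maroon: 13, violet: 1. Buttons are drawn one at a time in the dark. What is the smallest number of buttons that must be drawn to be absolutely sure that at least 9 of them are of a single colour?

An adversary could hand out at most 8 buttons per colour (6 colours run out sooner): 1 + 8 + 2 + 7 + 4 + 3 + 8 + 1 = 34 buttons and still no colour has 9.
Pigeonhole: one more button lands in a colour already at 8, so 35 draws are enough and 34 are not.

35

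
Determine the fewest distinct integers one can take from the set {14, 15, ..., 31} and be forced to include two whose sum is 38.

A set avoiding the sum 38 can contain at most one of each pair {x, 38−x}, plus the 8 elements whose complement lies outside the range or equal to its own complement.
The integers 19, …, 31 (13 of them) are such a set: any two sum to at least 19+20 = 39 > 38.
Pigeonhole: any 14th integer completes one of the 5 pairs, so 14 choices force a sum of 38.

14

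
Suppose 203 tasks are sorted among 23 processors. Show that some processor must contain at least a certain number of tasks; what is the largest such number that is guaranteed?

The 23 processors are the holes and the 203 tasks are the pigeons.
If every processor held at most 8 tasks, the total would be at most 23 × 8 = 184, which is less than 203.
So some processor holds at least ⌈203/23⌉ = 9 tasks.

9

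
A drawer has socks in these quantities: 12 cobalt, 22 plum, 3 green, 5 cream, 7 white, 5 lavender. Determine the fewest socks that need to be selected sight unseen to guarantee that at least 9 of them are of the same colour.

37

Put each drawn sock into a box by colour. The largest draw with every box below 9 takes min(count, 8) from each colour; colours with fewer than 8 contribute all they have.
Σ min(cᵢ, 8) = 8 + 8 + 3 + 5 + 7 + 5 = 36.
Draw number 36 + 1 = 37 must push one box to 9.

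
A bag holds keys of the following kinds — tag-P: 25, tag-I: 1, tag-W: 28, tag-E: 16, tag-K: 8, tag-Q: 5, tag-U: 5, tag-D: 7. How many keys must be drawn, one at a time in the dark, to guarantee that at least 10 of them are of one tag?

An adversary could hand out at most 9 keys per tag (5 tags run out sooner): 9 + 1 + 9 + 9 + 8 + 5 + 5 + 7 = 53 keys and still no tag has 10.
By pigeonhole, one more key lands in a tag already at 9, so 54 draws are enough and 53 are not.

54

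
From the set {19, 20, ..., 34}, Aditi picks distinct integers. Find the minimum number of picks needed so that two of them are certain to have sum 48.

A set avoiding the sum 48 can contain at most one of each pair {x, 48−x}, plus the 6 elements whose complement lies outside the range or equal to its own complement.
The integers 24, …, 34 (11 of them) are such a set: any two sum to at least 24+25 = 49 > 48.
By pigeonhole, any 12th integer completes one of the 5 pairs, so 12 choices force a sum of 48.

12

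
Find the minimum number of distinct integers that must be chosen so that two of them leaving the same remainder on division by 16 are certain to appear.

17

Pigeonhole: the 16 residue classes mod 16 are the pigeonholes.
With 16 integers one could put 1 in each residue class and have no class reach 2.
The 17th integer pushes some class to 2, so 16·1 + 1 = 17.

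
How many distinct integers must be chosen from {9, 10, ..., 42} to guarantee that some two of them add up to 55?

20

A set avoiding the sum 55 can contain at most one of each pair {x, 55−x}, plus the 4 elements whose complement lies outside the range.
The integers 9, …, 27 (19 of them) are such a set: any two sum to at least 9+10 = 19 and at most 26+27 = 53 < 55.
Any 20th integer completes one of the 15 pairs, so 20 choices force a sum of 55.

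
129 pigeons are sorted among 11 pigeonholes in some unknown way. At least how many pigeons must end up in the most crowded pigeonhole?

The 11 pigeonholes are the holes and the 129 pigeons are the pigeons.
If every pigeonhole held at most 11 pigeons, the total would be at most 11 × 11 = 121, which is less than 129.
So some pigeonhole holds at least ⌈129/11⌉ = 12 pigeons.

12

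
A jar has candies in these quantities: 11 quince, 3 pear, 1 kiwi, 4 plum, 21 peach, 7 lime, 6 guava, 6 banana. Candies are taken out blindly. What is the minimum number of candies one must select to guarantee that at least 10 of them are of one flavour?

An adversary could hand out at most 9 candies per flavour (6 flavours run out sooner): 9 + 3 + 1 + 4 + 9 + 7 + 6 + 6 = 45 candies and still no flavour has 10.
One more candy lands in a flavour already at 9, so 46 draws are enough and 45 are not.

46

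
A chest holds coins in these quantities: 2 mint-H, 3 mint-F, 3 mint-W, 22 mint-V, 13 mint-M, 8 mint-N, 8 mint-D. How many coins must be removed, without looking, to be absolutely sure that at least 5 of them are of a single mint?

25

The 7 mints are the holes; the coins drawn are the pigeons.
To avoid 5 of any one mint, the worst case takes at most 4 of each mint, or every coin of a mint that has fewer than 4.
That gives 2 + 3 + 3 + 4 + 4 + 4 + 4 = 24 coins with no mint reaching 5.
The next coin forces some mint to 5, so 24 + 1 = 25.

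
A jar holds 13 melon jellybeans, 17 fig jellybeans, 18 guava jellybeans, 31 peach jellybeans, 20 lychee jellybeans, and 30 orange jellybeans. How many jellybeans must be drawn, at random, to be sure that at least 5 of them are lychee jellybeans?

In the worst case for collecting lychee jellybeans, every non-lychee jellybean comes out first.
There are 13 + 17 + 18 + 31 + 30 = 109 non-lychee jellybeans altogether.
After those, each further jellybean must be lychee, so 109 + 5 = 114 draws guarantee 5 lychee jellybeans.

114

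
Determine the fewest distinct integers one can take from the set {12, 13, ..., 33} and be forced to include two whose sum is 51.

15

Two chosen integers sum to 51 exactly when both halves of some pair {x, 51−x} with 18 ≤ x ≤ 51−x ≤ 33 are chosen — 8 such pairs.
The remaining 6 elements (those with no distinct partner in range) can never complete a 51-sum, so the worst case takes all of them and one from each pair: 6 + 8 = 14.
The 15th integer has to be the second member of some pair, so 14 + 1 = 15.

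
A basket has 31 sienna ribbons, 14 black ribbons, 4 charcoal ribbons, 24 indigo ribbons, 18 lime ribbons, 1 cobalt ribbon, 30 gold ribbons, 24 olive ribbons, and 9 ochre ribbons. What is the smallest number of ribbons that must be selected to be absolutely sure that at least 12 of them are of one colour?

By the pigeonhole principle, put each drawn ribbon into a box by colour. The largest draw with every box below 12 takes min(count, 11) from each colour; colours with fewer than 11 contribute all they have.
Σ min(cᵢ, 11) = 11 + 11 + 4 + 11 + 11 + 1 + 11 + 11 + 9 = 80.
Draw number 80 + 1 = 81 must push one box to 12.

81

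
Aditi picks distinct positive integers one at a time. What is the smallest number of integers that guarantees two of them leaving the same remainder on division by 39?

The 39 residue classes mod 39 are the pigeonholes.
With 39 integers one could put 1 in each residue class and have no class reach 2.
The 40th integer pushes some class to 2, so 39·1 + 1 = 40.

40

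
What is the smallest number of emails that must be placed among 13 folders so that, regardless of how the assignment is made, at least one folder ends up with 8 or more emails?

92

With 91 emails one could put exactly 7 in each of the 13 folders, and no folder would reach 8.
One more email must land in a folder that already has 7, giving it 8.
So 13 × 7 + 1 = 92 emails are required.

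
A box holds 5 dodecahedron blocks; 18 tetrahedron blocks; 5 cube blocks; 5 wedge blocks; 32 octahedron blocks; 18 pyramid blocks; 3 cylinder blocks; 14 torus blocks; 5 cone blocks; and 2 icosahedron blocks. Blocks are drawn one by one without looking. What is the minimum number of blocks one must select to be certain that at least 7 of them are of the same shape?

50

By pigeonhole, put each drawn block into a box by shape. The largest draw with every box below 7 takes min(count, 6) from each shape; shapes with fewer than 6 contribute all they have.
Σ min(cᵢ, 6) = 5 + 6 + 5 + 5 + 6 + 6 + 3 + 6 + 5 + 2 = 49.
Draw number 49 + 1 = 50 must push one box to 7.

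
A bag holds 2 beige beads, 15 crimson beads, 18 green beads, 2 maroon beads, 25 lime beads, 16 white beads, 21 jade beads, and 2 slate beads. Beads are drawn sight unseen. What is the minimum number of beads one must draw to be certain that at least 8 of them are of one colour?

42

Pigeonhole: the 8 colours are the holes; the beads drawn are the pigeons.
To avoid 8 of any one colour, the worst case takes at most 7 of each colour, or every bead of a colour that has fewer than 7.
That gives 2 + 7 + 7 + 2 + 7 + 7 + 7 + 2 = 41 beads with no colour reaching 8.
The next bead forces some colour to 8, so 41 + 1 = 42.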